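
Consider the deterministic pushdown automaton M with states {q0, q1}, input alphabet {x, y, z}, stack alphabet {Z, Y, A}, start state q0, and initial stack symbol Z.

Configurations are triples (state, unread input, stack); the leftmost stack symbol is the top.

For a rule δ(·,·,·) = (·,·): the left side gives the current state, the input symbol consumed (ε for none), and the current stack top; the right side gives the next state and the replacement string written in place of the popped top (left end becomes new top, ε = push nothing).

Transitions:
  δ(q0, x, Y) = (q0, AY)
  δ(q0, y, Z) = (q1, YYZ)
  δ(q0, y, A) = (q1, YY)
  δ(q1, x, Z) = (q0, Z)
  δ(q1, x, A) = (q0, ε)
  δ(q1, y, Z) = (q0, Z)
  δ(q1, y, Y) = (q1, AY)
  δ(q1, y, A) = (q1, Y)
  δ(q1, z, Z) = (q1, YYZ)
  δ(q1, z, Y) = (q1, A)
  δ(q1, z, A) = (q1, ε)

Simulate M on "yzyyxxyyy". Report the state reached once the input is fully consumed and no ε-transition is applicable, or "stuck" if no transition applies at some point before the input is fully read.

(q0, yzyyxxyyy, Z)
  read y, top Z: go to q1, push YYZ → (q1, zyyxxyyy, YYZ)
  read z, top Y: go to q1, push A → (q1, yyxxyyy, AYZ)
  read y, top A: go to q1, push Y → (q1, yxxyyy, YYZ)
  read y, top Y: go to q1, push AY → (q1, xxyyy, AYYZ)
  read x, top A: go to q0, push ε → (q0, xyyy, YYZ)
  read x, top Y: go to q0, push AY → (q0, yyy, AYYZ)
  read y, top A: go to q1, push YY → (q1, yy, YYYYZ)
  read y, top Y: go to q1, push AY → (q1, y, AYYYYZ)
  read y, top A: go to q1, push Y → (q1, ε, YYYYYZ)
All input consumed; M is in state q1.

q1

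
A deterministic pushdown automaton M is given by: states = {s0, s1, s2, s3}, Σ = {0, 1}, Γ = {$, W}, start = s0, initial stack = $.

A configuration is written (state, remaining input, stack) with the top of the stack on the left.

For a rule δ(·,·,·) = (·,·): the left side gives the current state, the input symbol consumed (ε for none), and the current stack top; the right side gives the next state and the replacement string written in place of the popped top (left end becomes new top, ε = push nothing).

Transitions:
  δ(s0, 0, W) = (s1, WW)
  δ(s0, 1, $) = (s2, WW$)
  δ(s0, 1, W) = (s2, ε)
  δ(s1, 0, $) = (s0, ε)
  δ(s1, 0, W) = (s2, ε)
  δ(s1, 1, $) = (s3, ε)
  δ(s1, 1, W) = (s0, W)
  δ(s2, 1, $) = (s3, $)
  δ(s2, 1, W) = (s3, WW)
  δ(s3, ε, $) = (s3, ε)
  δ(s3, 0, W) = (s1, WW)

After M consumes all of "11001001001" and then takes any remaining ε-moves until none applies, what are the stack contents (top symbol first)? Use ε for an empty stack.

WWWWWW$

(s0, 11001001001, $)
  read 1, top $: go to s2, push WW$ → (s2, 1001001001, WW$)
  read 1, top W: go to s3, push WW → (s3, 001001001, WWW$)
  read 0, top W: go to s1, push WW → (s1, 01001001, WWWW$)
  read 0, top W: go to s2, push ε → (s2, 1001001, WWW$)
  read 1, top W: go to s3, push WW → (s3, 001001, WWWW$)
  read 0, top W: go to s1, push WW → (s1, 01001, WWWWW$)
  read 0, top W: go to s2, push ε → (s2, 1001, WWWW$)
  read 1, top W: go to s3, push WW → (s3, 001, WWWWW$)
  read 0, top W: go to s1, push WW → (s1, 01, WWWWWW$)
  read 0, top W: go to s2, push ε → (s2, 1, WWWWW$)
  read 1, top W: go to s3, push WW → (s3, ε, WWWWWW$)
All input consumed in state s3 with stack WWWWWW$.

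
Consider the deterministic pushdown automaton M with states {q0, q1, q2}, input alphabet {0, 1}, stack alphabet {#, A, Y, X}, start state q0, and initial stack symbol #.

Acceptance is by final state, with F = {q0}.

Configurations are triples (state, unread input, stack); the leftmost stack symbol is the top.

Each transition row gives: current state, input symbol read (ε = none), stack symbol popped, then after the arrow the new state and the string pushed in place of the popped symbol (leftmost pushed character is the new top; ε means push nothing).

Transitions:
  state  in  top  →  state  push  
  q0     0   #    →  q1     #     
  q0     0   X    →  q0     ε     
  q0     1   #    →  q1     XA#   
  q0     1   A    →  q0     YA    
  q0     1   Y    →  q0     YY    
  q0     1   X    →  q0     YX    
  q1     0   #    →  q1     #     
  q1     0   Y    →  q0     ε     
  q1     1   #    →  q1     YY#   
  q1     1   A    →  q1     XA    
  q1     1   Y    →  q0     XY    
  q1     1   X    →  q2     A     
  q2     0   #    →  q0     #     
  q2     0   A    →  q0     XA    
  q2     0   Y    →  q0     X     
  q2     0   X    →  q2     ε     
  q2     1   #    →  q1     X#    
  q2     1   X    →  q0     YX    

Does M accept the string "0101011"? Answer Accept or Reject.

(q0, 0101011, #)
  read 0, top #: go to q1, push # → (q1, 101011, #)
  read 1, top #: go to q1, push YY# → (q1, 01011, YY#)
  read 0, top Y: go to q0, push ε → (q0, 1011, Y#)
  read 1, top Y: go to q0, push YY → (q0, 011, YY#)
No transition applies at (q0, 011, YY#); input not fully consumed.

Reject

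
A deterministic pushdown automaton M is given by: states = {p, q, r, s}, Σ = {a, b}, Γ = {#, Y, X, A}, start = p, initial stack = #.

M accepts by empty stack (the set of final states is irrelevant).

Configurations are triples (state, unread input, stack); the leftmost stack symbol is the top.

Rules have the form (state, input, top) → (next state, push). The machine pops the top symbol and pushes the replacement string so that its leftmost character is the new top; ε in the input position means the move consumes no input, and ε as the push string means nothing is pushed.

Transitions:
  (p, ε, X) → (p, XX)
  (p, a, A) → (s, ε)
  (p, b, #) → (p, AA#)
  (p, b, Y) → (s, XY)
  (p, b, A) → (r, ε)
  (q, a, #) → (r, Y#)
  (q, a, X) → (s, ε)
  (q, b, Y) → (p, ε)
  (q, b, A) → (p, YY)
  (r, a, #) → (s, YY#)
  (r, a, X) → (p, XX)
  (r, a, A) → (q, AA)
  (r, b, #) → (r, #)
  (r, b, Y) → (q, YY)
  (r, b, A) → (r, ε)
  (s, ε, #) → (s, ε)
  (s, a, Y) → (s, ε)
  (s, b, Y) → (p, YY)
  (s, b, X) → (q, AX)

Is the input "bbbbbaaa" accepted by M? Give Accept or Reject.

(p, bbbbbaaa, #)
  read b, top #: go to p, push AA# → (p, bbbbaaa, AA#)
  read b, top A: go to r, push ε → (r, bbbaaa, A#)
  read b, top A: go to r, push ε → (r, bbaaa, #)
  read b, top #: go to r, push # → (r, baaa, #)
  read b, top #: go to r, push # → (r, aaa, #)
  read a, top #: go to s, push YY# → (s, aa, YY#)
  read a, top Y: go to s, push ε → (s, a, Y#)
  read a, top Y: go to s, push ε → (s, ε, #)
  ε-move, top #: go to s, push ε → (s, ε, ε)
All input consumed and the stack is empty.

Accept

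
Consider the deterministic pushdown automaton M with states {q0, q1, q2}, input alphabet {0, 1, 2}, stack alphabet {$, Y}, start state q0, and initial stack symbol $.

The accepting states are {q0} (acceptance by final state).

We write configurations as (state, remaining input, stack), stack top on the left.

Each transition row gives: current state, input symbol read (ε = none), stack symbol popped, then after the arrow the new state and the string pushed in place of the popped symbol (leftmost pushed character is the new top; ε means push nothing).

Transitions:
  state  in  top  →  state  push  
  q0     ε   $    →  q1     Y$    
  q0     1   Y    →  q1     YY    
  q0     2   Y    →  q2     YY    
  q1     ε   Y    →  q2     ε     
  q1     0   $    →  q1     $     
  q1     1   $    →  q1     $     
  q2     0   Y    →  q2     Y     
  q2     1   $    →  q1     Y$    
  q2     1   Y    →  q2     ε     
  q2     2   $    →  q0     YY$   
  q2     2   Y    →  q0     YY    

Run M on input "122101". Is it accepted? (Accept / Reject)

Reject

(q0, 122101, $)
  ε-move, top $: go to q1, push Y$ → (q1, 122101, Y$)
  ε-move, top Y: go to q2, push ε → (q2, 122101, $)
  read 1, top $: go to q1, push Y$ → (q1, 22101, Y$)
  ε-move, top Y: go to q2, push ε → (q2, 22101, $)
  read 2, top $: go to q0, push YY$ → (q0, 2101, YY$)
  read 2, top Y: go to q2, push YY → (q2, 101, YYY$)
  read 1, top Y: go to q2, push ε → (q2, 01, YY$)
  read 0, top Y: go to q2, push Y → (q2, 1, YY$)
  read 1, top Y: go to q2, push ε → (q2, ε, Y$)
All input consumed; state q2 ∉ F and no further ε-move applies.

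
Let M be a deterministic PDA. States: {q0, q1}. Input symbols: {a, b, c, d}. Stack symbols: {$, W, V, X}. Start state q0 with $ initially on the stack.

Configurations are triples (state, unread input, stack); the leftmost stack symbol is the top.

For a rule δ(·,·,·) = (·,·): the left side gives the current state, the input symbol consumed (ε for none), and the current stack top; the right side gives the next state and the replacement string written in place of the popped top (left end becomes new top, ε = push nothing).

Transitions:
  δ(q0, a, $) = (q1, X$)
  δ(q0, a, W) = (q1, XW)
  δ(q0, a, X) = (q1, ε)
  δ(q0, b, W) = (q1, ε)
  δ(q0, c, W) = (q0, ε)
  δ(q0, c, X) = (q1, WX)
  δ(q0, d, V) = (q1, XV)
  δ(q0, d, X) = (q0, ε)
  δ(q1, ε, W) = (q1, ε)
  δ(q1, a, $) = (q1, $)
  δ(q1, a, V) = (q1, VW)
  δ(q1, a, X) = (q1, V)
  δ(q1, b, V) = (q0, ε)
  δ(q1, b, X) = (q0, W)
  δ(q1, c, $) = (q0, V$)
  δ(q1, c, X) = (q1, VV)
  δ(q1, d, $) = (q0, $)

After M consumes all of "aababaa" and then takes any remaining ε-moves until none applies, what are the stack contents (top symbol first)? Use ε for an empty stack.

(q0, aababaa, $)
  read a, top $: go to q1, push X$ → (q1, ababaa, X$)
  read a, top X: go to q1, push V → (q1, babaa, V$)
  read b, top V: go to q0, push ε → (q0, abaa, $)
  read a, top $: go to q1, push X$ → (q1, baa, X$)
  read b, top X: go to q0, push W → (q0, aa, W$)
  read a, top W: go to q1, push XW → (q1, a, XW$)
  read a, top X: go to q1, push V → (q1, ε, VW$)
All input consumed in state q1 with stack VW$.

VW$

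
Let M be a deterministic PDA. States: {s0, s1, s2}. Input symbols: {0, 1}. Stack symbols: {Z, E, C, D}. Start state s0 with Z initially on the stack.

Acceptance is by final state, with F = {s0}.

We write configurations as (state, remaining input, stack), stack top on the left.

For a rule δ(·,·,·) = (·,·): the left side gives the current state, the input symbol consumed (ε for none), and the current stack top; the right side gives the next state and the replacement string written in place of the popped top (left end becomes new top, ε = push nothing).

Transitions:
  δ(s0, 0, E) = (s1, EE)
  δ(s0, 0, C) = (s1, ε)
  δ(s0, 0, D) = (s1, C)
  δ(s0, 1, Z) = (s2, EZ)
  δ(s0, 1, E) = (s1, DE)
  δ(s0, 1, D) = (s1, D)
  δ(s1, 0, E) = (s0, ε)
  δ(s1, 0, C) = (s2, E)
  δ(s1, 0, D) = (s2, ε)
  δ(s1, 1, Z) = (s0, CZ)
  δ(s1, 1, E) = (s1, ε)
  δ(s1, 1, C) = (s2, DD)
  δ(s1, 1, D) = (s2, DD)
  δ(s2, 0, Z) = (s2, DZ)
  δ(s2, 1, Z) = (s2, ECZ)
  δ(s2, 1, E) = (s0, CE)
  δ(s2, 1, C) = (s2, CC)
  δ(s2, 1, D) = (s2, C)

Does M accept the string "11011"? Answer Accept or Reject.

(s0, 11011, Z)
  read 1, top Z: go to s2, push EZ → (s2, 1011, EZ)
  read 1, top E: go to s0, push CE → (s0, 011, CEZ)
  read 0, top C: go to s1, push ε → (s1, 11, EZ)
  read 1, top E: go to s1, push ε → (s1, 1, Z)
  read 1, top Z: go to s0, push CZ → (s0, ε, CZ)
All input consumed; state s0 ∈ F.

Accept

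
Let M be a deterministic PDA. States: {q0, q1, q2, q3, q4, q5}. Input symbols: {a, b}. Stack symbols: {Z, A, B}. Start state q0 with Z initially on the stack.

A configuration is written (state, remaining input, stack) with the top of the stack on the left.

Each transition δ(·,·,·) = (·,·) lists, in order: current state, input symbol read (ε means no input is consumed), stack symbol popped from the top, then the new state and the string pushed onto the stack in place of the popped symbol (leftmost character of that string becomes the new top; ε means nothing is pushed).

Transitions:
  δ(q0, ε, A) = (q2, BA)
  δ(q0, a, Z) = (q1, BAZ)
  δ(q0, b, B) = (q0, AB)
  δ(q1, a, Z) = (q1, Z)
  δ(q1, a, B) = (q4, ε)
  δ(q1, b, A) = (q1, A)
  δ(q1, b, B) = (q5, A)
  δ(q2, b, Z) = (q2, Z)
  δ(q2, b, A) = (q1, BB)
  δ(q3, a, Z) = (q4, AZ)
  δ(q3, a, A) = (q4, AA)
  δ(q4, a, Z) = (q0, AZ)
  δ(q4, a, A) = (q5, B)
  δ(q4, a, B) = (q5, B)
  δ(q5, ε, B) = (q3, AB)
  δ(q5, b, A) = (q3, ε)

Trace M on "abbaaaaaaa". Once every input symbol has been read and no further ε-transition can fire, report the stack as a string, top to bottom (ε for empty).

AABABABAZ

(q0, abbaaaaaaa, Z) ⊢ (q1, bbaaaaaaa, BAZ) ⊢ (q5, baaaaaaa, AAZ) ⊢ (q3, aaaaaaa, AZ) ⊢ (q4, aaaaaa, AAZ) ⊢ (q5, aaaaa, BAZ) ⊢ (q3, aaaaa, ABAZ) ⊢ (q4, aaaa, AABAZ) ⊢ (q5, aaa, BABAZ) ⊢ (q3, aaa, ABABAZ) ⊢ (q4, aa, AABABAZ) ⊢ (q5, a, BABABAZ) ⊢ (q3, a, ABABABAZ) ⊢ (q4, ε, AABABABAZ)
All input consumed in state q4 with stack AABABABAZ.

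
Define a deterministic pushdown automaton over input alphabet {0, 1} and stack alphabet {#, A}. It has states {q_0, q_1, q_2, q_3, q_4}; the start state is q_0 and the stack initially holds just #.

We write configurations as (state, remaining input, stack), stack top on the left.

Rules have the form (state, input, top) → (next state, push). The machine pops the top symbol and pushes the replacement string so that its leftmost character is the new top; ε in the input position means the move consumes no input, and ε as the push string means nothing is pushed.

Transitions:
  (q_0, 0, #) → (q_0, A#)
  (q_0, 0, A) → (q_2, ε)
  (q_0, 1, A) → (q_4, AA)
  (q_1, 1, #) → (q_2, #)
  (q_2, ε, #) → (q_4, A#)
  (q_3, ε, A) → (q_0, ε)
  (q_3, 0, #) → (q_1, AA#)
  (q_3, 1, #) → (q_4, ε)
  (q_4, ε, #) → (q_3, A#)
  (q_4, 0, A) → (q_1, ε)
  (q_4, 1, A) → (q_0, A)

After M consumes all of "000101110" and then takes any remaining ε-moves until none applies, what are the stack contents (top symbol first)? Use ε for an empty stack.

(q_0, 000101110, #) ⊢ (q_0, 00101110, A#) ⊢ (q_2, 0101110, #) ⊢ (q_4, 0101110, A#) ⊢ (q_1, 101110, #) ⊢ (q_2, 01110, #) ⊢ (q_4, 01110, A#) ⊢ (q_1, 1110, #) ⊢ (q_2, 110, #) ⊢ (q_4, 110, A#) ⊢ (q_0, 10, A#) ⊢ (q_4, 0, AA#) ⊢ (q_1, ε, A#)
All input consumed in state q_1 with stack A#.

A#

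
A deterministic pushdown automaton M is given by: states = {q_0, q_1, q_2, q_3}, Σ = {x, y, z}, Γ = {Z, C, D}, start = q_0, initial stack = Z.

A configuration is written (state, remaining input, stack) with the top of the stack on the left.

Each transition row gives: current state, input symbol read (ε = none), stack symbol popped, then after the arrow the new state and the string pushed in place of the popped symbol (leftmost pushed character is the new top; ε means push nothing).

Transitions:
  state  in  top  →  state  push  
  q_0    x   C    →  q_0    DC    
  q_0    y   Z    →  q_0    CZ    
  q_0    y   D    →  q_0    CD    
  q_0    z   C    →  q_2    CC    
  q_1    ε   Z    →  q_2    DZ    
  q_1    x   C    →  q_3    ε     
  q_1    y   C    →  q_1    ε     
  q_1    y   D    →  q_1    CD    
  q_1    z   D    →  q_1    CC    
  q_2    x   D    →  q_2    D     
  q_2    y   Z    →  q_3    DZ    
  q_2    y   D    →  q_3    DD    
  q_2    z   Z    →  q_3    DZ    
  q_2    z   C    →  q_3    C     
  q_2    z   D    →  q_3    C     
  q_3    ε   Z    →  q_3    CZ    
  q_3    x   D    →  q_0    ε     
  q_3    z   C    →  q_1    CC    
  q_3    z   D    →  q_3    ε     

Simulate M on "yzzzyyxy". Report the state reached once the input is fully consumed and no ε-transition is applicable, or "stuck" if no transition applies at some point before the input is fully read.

stuck

(q_0, yzzzyyxy, Z)
  read y, top Z: go to q_0, push CZ → (q_0, zzzyyxy, CZ)
  read z, top C: go to q_2, push CC → (q_2, zzyyxy, CCZ)
  read z, top C: go to q_3, push C → (q_3, zyyxy, CCZ)
  read z, top C: go to q_1, push CC → (q_1, yyxy, CCCZ)
  read y, top C: go to q_1, push ε → (q_1, yxy, CCZ)
  read y, top C: go to q_1, push ε → (q_1, xy, CZ)
  read x, top C: go to q_3, push ε → (q_3, y, Z)
  ε-move, top Z: go to q_3, push CZ → (q_3, y, CZ)
No transition for (q_3, y, top C); M blocks with input y remaining.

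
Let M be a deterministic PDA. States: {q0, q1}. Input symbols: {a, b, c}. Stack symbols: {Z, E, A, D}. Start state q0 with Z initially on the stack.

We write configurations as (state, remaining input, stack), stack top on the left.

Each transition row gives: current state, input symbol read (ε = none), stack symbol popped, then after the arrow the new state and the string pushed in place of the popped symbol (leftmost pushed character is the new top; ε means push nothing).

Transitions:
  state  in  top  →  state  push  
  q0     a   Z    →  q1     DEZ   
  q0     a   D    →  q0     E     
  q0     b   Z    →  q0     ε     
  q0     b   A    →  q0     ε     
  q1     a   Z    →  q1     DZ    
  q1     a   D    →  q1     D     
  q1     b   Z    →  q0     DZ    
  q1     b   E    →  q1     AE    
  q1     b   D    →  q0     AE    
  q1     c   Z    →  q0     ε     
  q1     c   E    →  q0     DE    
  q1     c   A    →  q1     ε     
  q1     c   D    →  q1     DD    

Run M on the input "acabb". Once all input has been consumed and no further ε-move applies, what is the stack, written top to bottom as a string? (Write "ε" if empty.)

EDEZ

(q0, acabb, Z) ⊢ (q1, cabb, DEZ) ⊢ (q1, abb, DDEZ) ⊢ (q1, bb, DDEZ) ⊢ (q0, b, AEDEZ) ⊢ (q0, ε, EDEZ)
All input consumed in state q0 with stack EDEZ.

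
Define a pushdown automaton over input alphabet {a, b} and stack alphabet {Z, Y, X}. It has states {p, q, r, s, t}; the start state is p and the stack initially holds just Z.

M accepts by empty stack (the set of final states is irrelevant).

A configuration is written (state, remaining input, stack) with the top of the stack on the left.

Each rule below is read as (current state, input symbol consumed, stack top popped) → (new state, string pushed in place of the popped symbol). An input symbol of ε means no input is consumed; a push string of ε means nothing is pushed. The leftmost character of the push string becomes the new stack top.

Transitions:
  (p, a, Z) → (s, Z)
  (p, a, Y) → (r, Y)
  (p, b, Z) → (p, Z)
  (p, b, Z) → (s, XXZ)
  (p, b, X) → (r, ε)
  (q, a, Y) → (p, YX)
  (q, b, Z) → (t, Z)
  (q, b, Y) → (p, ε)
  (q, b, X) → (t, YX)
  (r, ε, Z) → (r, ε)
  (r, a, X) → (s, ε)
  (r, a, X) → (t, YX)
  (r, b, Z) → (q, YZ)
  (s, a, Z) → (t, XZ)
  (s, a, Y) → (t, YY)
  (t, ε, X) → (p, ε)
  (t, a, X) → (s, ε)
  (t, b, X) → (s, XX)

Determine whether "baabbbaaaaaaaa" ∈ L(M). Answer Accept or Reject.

Reject

No computation consumes all input and empties the stack.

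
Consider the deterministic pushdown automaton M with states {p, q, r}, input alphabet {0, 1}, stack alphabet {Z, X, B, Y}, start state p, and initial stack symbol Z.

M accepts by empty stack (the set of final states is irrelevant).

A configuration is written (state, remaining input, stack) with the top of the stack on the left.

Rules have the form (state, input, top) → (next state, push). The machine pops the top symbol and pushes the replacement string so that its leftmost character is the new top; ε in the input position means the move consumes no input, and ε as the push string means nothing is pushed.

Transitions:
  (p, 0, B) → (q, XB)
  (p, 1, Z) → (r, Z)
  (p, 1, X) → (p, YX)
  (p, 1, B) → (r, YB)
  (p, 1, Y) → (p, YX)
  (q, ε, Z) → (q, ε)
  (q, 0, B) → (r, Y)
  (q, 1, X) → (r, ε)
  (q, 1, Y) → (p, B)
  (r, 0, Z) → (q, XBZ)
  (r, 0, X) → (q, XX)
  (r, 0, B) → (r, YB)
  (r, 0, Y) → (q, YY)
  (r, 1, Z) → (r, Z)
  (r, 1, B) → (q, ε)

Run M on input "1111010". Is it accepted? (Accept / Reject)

Reject

(p, 1111010, Z)
  read 1, top Z: go to r, push Z → (r, 111010, Z)
  read 1, top Z: go to r, push Z → (r, 11010, Z)
  read 1, top Z: go to r, push Z → (r, 1010, Z)
  read 1, top Z: go to r, push Z → (r, 010, Z)
  read 0, top Z: go to q, push XBZ → (q, 10, XBZ)
  read 1, top X: go to r, push ε → (r, 0, BZ)
  read 0, top B: go to r, push YB → (r, ε, YBZ)
All input consumed; stack is YBZ, not empty, and no further ε-move applies.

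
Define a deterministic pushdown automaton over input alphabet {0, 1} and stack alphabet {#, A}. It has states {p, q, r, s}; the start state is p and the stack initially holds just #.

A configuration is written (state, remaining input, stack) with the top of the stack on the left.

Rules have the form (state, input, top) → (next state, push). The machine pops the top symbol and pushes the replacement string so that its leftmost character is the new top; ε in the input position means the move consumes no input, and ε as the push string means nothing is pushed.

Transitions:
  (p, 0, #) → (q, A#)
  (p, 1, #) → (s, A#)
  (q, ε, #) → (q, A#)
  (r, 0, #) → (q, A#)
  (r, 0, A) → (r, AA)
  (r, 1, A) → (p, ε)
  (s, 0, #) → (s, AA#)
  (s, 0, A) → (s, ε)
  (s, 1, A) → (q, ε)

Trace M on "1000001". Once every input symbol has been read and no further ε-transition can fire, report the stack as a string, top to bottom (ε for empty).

A#

(p, 1000001, #) ⊢ (s, 000001, A#) ⊢ (s, 00001, #) ⊢ (s, 0001, AA#) ⊢ (s, 001, A#) ⊢ (s, 01, #) ⊢ (s, 1, AA#) ⊢ (q, ε, A#)
All input consumed in state q with stack A#.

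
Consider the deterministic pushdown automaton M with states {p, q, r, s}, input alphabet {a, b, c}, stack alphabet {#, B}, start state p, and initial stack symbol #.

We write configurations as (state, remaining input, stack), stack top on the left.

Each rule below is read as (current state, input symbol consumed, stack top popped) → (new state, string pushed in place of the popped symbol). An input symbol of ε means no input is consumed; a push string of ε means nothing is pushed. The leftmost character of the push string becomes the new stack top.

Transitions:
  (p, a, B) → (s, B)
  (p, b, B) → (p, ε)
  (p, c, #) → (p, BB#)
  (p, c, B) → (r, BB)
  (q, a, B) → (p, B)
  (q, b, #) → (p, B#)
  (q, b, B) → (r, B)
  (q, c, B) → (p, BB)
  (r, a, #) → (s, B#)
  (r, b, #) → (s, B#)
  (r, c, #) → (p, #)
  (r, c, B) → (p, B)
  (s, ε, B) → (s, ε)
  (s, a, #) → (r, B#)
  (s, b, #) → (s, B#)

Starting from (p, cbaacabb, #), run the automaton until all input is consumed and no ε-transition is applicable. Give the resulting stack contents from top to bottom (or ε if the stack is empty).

#

(p, cbaacabb, #) ⊢ (p, baacabb, BB#) ⊢ (p, aacabb, B#) ⊢ (s, acabb, B#) ⊢ (s, acabb, #) ⊢ (r, cabb, B#) ⊢ (p, abb, B#) ⊢ (s, bb, B#) ⊢ (s, bb, #) ⊢ (s, b, B#) ⊢ (s, b, #) ⊢ (s, ε, B#) ⊢ (s, ε, #)
All input consumed in state s with stack #.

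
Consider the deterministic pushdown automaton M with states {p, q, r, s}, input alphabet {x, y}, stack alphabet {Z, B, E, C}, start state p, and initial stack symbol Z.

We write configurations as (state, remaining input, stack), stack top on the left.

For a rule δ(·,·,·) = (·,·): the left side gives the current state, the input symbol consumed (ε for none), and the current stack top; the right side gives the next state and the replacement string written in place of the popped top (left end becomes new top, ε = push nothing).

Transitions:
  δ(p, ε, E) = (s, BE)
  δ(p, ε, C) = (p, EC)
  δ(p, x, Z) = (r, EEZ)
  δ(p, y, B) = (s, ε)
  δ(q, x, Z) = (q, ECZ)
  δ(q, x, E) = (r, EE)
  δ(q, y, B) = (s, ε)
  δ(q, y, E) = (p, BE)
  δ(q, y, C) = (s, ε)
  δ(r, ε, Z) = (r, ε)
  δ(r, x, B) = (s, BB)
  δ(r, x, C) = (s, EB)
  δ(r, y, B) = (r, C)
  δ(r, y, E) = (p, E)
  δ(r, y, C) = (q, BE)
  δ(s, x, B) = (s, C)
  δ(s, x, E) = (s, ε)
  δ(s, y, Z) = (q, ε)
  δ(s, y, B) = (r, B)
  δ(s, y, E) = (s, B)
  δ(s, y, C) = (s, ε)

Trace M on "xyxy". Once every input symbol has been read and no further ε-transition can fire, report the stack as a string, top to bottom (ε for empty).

EEZ

(p, xyxy, Z) ⊢ (r, yxy, EEZ) ⊢ (p, xy, EEZ) ⊢ (s, xy, BEEZ) ⊢ (s, y, CEEZ) ⊢ (s, ε, EEZ)
All input consumed in state s with stack EEZ.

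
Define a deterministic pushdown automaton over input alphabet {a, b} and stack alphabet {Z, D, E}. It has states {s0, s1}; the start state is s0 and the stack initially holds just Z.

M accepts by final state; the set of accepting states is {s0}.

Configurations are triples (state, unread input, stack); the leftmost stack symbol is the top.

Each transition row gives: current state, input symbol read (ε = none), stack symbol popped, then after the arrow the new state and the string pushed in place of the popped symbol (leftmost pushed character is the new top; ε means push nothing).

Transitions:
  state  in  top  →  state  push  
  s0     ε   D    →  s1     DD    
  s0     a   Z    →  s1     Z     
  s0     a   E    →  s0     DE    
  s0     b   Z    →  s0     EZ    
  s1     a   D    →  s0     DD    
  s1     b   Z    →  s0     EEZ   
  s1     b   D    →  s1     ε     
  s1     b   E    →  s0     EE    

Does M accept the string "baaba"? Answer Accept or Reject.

(s0, baaba, Z) ⊢ (s0, aaba, EZ) ⊢ (s0, aba, DEZ) ⊢ (s1, aba, DDEZ) ⊢ (s0, ba, DDDEZ) ⊢ (s1, ba, DDDDEZ) ⊢ (s1, a, DDDEZ) ⊢ (s0, ε, DDDDEZ)
All input consumed; state s0 ∈ F.

Accept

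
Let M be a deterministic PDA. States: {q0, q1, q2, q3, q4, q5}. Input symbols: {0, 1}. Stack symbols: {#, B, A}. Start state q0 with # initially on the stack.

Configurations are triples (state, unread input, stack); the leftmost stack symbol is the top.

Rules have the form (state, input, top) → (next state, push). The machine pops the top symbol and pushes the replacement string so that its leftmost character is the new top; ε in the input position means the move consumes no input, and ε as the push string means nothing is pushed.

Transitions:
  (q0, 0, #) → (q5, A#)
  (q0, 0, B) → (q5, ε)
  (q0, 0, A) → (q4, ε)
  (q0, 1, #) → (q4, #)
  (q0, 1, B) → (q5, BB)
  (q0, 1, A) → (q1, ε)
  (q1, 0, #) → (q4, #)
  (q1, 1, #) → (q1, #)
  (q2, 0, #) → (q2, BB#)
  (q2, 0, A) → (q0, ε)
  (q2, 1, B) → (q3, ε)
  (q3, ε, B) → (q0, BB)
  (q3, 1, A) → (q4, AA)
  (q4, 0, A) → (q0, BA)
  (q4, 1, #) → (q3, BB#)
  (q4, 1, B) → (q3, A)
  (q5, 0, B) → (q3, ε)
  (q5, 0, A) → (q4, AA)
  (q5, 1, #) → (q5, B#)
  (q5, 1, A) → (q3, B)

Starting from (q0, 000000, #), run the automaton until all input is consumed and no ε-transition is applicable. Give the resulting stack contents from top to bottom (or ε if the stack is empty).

BAAA#

(q0, 000000, #)
  read 0, top #: go to q5, push A# → (q5, 00000, A#)
  read 0, top A: go to q4, push AA → (q4, 0000, AA#)
  read 0, top A: go to q0, push BA → (q0, 000, BAA#)
  read 0, top B: go to q5, push ε → (q5, 00, AA#)
  read 0, top A: go to q4, push AA → (q4, 0, AAA#)
  read 0, top A: go to q0, push BA → (q0, ε, BAAA#)
All input consumed in state q0 with stack BAAA#.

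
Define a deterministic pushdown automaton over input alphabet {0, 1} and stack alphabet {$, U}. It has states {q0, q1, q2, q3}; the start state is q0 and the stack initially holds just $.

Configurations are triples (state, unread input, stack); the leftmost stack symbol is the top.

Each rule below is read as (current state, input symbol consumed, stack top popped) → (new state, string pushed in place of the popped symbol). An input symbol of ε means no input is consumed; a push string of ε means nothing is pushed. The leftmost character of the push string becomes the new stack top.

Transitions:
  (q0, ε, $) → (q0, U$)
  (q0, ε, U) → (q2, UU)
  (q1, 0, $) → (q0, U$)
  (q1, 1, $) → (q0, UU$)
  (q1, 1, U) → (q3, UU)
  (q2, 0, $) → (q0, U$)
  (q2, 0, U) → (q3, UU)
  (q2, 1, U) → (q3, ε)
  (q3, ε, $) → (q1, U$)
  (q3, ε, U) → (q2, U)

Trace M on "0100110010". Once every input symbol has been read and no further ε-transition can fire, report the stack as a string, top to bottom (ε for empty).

(q0, 0100110010, $)
  ε-move, top $: go to q0, push U$ → (q0, 0100110010, U$)
  ε-move, top U: go to q2, push UU → (q2, 0100110010, UU$)
  read 0, top U: go to q3, push UU → (q3, 100110010, UUU$)
  ε-move, top U: go to q2, push U → (q2, 100110010, UUU$)
  read 1, top U: go to q3, push ε → (q3, 00110010, UU$)
  ε-move, top U: go to q2, push U → (q2, 00110010, UU$)
  read 0, top U: go to q3, push UU → (q3, 0110010, UUU$)
  ε-move, top U: go to q2, push U → (q2, 0110010, UUU$)
  read 0, top U: go to q3, push UU → (q3, 110010, UUUU$)
  ε-move, top U: go to q2, push U → (q2, 110010, UUUU$)
  read 1, top U: go to q3, push ε → (q3, 10010, UUU$)
  ε-move, top U: go to q2, push U → (q2, 10010, UUU$)
  read 1, top U: go to q3, push ε → (q3, 0010, UU$)
  ε-move, top U: go to q2, push U → (q2, 0010, UU$)
  read 0, top U: go to q3, push UU → (q3, 010, UUU$)
  ε-move, top U: go to q2, push U → (q2, 010, UUU$)
  read 0, top U: go to q3, push UU → (q3, 10, UUUU$)
  ε-move, top U: go to q2, push U → (q2, 10, UUUU$)
  read 1, top U: go to q3, push ε → (q3, 0, UUU$)
  ε-move, top U: go to q2, push U → (q2, 0, UUU$)
  read 0, top U: go to q3, push UU → (q3, ε, UUUU$)
  ε-move, top U: go to q2, push U → (q2, ε, UUUU$)
All input consumed in state q2 with stack UUUU$.

UUUU$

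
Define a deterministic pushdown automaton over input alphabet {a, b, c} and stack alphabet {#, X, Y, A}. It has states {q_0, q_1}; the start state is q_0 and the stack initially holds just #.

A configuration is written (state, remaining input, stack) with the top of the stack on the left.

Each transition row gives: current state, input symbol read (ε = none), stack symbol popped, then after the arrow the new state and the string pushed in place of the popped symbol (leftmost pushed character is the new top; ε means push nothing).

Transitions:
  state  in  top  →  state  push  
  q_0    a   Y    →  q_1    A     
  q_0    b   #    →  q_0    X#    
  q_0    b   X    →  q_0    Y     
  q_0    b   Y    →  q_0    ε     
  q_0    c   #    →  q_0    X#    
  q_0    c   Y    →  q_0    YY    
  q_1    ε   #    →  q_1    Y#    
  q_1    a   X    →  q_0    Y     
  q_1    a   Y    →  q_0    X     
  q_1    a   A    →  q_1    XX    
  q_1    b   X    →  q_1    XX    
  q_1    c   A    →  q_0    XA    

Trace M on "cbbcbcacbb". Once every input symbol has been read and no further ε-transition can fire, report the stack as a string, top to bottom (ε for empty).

AY#

(q_0, cbbcbcacbb, #)
  read c, top #: go to q_0, push X# → (q_0, bbcbcacbb, X#)
  read b, top X: go to q_0, push Y → (q_0, bcbcacbb, Y#)
  read b, top Y: go to q_0, push ε → (q_0, cbcacbb, #)
  read c, top #: go to q_0, push X# → (q_0, bcacbb, X#)
  read b, top X: go to q_0, push Y → (q_0, cacbb, Y#)
  read c, top Y: go to q_0, push YY → (q_0, acbb, YY#)
  read a, top Y: go to q_1, push A → (q_1, cbb, AY#)
  read c, top A: go to q_0, push XA → (q_0, bb, XAY#)
  read b, top X: go to q_0, push Y → (q_0, b, YAY#)
  read b, top Y: go to q_0, push ε → (q_0, ε, AY#)
All input consumed in state q_0 with stack AY#.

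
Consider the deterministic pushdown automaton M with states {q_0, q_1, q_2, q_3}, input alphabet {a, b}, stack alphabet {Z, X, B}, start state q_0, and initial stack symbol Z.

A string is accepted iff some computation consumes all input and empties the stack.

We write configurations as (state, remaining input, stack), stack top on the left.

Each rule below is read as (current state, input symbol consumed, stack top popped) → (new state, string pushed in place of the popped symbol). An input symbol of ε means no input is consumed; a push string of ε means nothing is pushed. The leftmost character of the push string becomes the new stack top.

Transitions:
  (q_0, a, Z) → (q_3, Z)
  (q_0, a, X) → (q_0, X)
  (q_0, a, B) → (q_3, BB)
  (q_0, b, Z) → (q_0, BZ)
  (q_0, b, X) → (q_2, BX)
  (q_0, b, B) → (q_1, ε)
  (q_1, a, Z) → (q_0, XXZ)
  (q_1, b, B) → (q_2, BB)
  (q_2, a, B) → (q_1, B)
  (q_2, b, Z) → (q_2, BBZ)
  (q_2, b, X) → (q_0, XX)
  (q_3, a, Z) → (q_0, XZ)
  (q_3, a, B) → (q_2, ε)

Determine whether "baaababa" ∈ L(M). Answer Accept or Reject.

Reject

(q_0, baaababa, Z)
  read b, top Z: go to q_0, push BZ → (q_0, aaababa, BZ)
  read a, top B: go to q_3, push BB → (q_3, aababa, BBZ)
  read a, top B: go to q_2, push ε → (q_2, ababa, BZ)
  read a, top B: go to q_1, push B → (q_1, baba, BZ)
  read b, top B: go to q_2, push BB → (q_2, aba, BBZ)
  read a, top B: go to q_1, push B → (q_1, ba, BBZ)
  read b, top B: go to q_2, push BB → (q_2, a, BBBZ)
  read a, top B: go to q_1, push B → (q_1, ε, BBBZ)
All input consumed; stack is BBBZ, not empty, and no further ε-move applies.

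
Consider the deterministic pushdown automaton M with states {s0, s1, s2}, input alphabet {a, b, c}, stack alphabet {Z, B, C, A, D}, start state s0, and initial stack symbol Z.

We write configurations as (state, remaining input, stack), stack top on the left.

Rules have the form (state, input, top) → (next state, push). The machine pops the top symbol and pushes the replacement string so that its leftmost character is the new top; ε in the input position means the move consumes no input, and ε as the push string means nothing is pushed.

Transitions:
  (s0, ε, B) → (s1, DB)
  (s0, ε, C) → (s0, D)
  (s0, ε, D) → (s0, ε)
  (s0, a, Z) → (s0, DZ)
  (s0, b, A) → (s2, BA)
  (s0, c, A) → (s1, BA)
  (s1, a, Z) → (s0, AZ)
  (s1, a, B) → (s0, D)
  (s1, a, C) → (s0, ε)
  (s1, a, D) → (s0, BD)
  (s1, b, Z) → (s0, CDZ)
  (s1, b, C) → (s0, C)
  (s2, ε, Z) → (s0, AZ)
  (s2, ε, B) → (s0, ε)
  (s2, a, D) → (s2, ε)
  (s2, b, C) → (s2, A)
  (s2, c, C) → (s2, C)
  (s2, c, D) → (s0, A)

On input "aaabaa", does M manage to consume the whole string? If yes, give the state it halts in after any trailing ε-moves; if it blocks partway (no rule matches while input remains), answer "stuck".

(s0, aaabaa, Z)
  read a, top Z: go to s0, push DZ → (s0, aabaa, DZ)
  ε-move, top D: go to s0, push ε → (s0, aabaa, Z)
  read a, top Z: go to s0, push DZ → (s0, abaa, DZ)
  ε-move, top D: go to s0, push ε → (s0, abaa, Z)
  read a, top Z: go to s0, push DZ → (s0, baa, DZ)
  ε-move, top D: go to s0, push ε → (s0, baa, Z)
No transition for (s0, b, top Z); M blocks with input baa remaining.

stuck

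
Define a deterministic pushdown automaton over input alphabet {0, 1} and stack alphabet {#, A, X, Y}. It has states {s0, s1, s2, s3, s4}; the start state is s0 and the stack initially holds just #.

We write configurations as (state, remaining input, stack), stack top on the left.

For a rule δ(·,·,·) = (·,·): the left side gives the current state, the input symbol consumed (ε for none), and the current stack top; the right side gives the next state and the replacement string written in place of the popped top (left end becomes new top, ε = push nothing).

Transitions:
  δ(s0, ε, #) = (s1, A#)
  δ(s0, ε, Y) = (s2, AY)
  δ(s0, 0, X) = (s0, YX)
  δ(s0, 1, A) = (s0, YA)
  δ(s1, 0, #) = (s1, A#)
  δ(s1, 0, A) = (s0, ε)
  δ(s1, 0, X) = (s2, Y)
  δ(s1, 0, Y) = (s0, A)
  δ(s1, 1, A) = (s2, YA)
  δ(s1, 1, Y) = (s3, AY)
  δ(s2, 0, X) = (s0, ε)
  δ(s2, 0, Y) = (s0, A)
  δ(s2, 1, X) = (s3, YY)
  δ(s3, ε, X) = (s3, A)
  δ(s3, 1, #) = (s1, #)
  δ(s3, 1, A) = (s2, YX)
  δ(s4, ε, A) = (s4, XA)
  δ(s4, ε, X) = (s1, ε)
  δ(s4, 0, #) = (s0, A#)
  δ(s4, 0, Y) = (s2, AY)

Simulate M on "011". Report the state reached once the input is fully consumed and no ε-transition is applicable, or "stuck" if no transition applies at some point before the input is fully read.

stuck

(s0, 011, #) ⊢ (s1, 011, A#) ⊢ (s0, 11, #) ⊢ (s1, 11, A#) ⊢ (s2, 1, YA#)
No transition for (s2, 1, top Y); M blocks with input 1 remaining.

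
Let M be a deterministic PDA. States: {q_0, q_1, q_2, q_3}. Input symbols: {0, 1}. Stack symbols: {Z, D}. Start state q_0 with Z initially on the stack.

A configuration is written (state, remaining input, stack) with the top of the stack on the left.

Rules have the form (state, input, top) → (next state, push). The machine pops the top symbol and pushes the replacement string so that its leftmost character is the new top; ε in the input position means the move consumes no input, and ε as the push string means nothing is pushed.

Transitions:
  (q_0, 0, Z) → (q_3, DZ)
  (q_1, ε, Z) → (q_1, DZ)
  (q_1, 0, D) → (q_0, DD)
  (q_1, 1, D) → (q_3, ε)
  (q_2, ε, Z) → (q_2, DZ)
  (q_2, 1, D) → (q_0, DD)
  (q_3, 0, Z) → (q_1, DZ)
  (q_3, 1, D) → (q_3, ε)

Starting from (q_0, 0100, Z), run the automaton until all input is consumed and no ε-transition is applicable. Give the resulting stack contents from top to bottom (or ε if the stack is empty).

(q_0, 0100, Z) ⊢ (q_3, 100, DZ) ⊢ (q_3, 00, Z) ⊢ (q_1, 0, DZ) ⊢ (q_0, ε, DDZ)
All input consumed in state q_0 with stack DDZ.

DDZ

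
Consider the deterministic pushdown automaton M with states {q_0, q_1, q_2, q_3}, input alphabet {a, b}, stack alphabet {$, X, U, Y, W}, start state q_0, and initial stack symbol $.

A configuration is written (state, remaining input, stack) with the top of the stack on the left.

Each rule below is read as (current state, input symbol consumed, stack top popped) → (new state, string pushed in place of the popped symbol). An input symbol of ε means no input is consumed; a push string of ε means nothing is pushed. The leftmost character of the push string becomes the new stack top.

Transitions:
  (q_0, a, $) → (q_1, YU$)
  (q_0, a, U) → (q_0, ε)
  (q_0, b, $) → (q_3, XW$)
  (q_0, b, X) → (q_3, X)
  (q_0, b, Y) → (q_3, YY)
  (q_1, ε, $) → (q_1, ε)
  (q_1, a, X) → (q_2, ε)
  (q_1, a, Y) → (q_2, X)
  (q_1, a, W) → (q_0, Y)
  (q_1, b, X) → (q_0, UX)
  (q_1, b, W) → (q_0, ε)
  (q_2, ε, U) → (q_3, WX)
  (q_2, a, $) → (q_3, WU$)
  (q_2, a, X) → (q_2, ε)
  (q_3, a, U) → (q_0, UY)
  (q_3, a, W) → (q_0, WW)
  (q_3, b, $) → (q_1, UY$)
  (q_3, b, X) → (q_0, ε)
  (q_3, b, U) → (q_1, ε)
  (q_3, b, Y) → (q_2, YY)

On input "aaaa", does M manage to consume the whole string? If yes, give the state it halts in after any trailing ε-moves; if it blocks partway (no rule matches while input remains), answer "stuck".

(q_0, aaaa, $)
  read a, top $: go to q_1, push YU$ → (q_1, aaa, YU$)
  read a, top Y: go to q_2, push X → (q_2, aa, XU$)
  read a, top X: go to q_2, push ε → (q_2, a, U$)
  ε-move, top U: go to q_3, push WX → (q_3, a, WX$)
  read a, top W: go to q_0, push WW → (q_0, ε, WWX$)
All input consumed; M is in state q_0.

q_0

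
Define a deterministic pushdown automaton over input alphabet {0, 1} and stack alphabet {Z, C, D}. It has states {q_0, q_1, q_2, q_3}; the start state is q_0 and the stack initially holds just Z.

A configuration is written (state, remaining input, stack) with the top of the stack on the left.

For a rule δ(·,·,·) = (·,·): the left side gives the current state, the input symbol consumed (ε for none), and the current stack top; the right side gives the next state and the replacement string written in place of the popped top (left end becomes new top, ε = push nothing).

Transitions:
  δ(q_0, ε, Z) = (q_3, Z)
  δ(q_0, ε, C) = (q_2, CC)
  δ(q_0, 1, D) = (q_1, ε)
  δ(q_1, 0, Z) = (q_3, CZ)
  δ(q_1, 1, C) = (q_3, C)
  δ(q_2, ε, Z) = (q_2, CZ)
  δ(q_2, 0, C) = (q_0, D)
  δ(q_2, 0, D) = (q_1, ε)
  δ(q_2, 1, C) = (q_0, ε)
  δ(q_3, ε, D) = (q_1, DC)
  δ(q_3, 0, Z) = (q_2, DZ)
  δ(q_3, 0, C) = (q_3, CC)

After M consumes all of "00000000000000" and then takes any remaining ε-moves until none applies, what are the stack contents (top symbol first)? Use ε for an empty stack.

CCCCCCCCCCCCZ

(q_0, 00000000000000, Z)
  ε-move, top Z: go to q_3, push Z → (q_3, 00000000000000, Z)
  read 0, top Z: go to q_2, push DZ → (q_2, 0000000000000, DZ)
  read 0, top D: go to q_1, push ε → (q_1, 000000000000, Z)
  read 0, top Z: go to q_3, push CZ → (q_3, 00000000000, CZ)
  read 0, top C: go to q_3, push CC → (q_3, 0000000000, CCZ)
  read 0, top C: go to q_3, push CC → (q_3, 000000000, CCCZ)
  read 0, top C: go to q_3, push CC → (q_3, 00000000, CCCCZ)
  read 0, top C: go to q_3, push CC → (q_3, 0000000, CCCCCZ)
  read 0, top C: go to q_3, push CC → (q_3, 000000, CCCCCCZ)
  read 0, top C: go to q_3, push CC → (q_3, 00000, CCCCCCCZ)
  read 0, top C: go to q_3, push CC → (q_3, 0000, CCCCCCCCZ)
  read 0, top C: go to q_3, push CC → (q_3, 000, CCCCCCCCCZ)
  read 0, top C: go to q_3, push CC → (q_3, 00, CCCCCCCCCCZ)
  read 0, top C: go to q_3, push CC → (q_3, 0, CCCCCCCCCCCZ)
  read 0, top C: go to q_3, push CC → (q_3, ε, CCCCCCCCCCCCZ)
All input consumed in state q_3 with stack CCCCCCCCCCCCZ.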